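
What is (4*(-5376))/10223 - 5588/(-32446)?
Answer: -320296330/165847729 ≈ -1.9313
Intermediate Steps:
(4*(-5376))/10223 - 5588/(-32446) = -21504*1/10223 - 5588*(-1/32446) = -21504/10223 + 2794/16223 = -320296330/165847729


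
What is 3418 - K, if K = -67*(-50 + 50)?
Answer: 3418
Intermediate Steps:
K = 0 (K = -67*0 = 0)
3418 - K = 3418 - 1*0 = 3418 + 0 = 3418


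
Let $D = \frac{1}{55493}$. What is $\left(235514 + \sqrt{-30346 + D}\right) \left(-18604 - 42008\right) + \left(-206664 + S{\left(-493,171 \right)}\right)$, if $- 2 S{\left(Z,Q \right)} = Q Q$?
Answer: $- \frac{28550391705}{2} - \frac{60612 i \sqrt{93449689089461}}{55493} \approx -1.4275 \cdot 10^{10} - 1.0559 \cdot 10^{7} i$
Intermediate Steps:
$S{\left(Z,Q \right)} = - \frac{Q^{2}}{2}$ ($S{\left(Z,Q \right)} = - \frac{Q Q}{2} = - \frac{Q^{2}}{2}$)
$D = \frac{1}{55493} \approx 1.802 \cdot 10^{-5}$
$\left(235514 + \sqrt{-30346 + D}\right) \left(-18604 - 42008\right) + \left(-206664 + S{\left(-493,171 \right)}\right) = \left(235514 + \sqrt{-30346 + \frac{1}{55493}}\right) \left(-18604 - 42008\right) - \left(206664 + \frac{171^{2}}{2}\right) = \left(235514 + \sqrt{- \frac{1683990577}{55493}}\right) \left(-18604 - 42008\right) - \frac{442569}{2} = \left(235514 + \frac{i \sqrt{93449689089461}}{55493}\right) \left(-60612\right) - \frac{442569}{2} = \left(-14274974568 - \frac{60612 i \sqrt{93449689089461}}{55493}\right) - \frac{442569}{2} = - \frac{28550391705}{2} - \frac{60612 i \sqrt{93449689089461}}{55493}$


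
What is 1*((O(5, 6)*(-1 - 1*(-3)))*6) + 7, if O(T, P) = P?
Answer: 79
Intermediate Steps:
1*((O(5, 6)*(-1 - 1*(-3)))*6) + 7 = 1*((6*(-1 - 1*(-3)))*6) + 7 = 1*((6*(-1 + 3))*6) + 7 = 1*((6*2)*6) + 7 = 1*(12*6) + 7 = 1*72 + 7 = 72 + 7 = 79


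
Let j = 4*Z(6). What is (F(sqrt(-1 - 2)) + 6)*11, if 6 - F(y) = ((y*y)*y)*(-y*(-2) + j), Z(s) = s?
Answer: -66 + 792*I*sqrt(3) ≈ -66.0 + 1371.8*I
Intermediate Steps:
j = 24 (j = 4*6 = 24)
F(y) = 6 - y**3*(24 + 2*y) (F(y) = 6 - (y*y)*y*(-y*(-2) + 24) = 6 - y**2*y*(2*y + 24) = 6 - y**3*(24 + 2*y))
(F(sqrt(-1 - 2)) + 6)*11 = ((6 - 24*(-1 - 2)**(3/2) - 2*(-1 - 2)**2) + 6)*11 = ((6 - 24*(-3*I*sqrt(3)) - 2*(sqrt(-3))**4) + 6)*11 = ((6 - 24*(-3*I*sqrt(3)) - 2*(I*sqrt(3))**4) + 6)*11 = ((6 - (-72)*I*sqrt(3) - 2*9) + 6)*11 = ((6 + 72*I*sqrt(3) - 18) + 6)*11 = ((-12 + 72*I*sqrt(3)) + 6)*11 = (-6 + 72*I*sqrt(3))*11 = -66 + 792*I*sqrt(3)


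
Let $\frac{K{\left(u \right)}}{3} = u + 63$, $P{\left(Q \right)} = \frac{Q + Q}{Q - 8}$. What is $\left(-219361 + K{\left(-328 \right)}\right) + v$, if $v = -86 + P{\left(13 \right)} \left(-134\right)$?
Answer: $- \frac{1104694}{5} \approx -2.2094 \cdot 10^{5}$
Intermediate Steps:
$P{\left(Q \right)} = \frac{2 Q}{-8 + Q}$
$v = - \frac{3914}{5}$ ($v = -86 + 2 \cdot 13 \frac{1}{-8 + 13} \left(-134\right) = -86 + 2 \cdot 13 \cdot \frac{1}{5} \left(-134\right) = -86 + \frac{26}{5} \left(-134\right) = -86 - \frac{3484}{5} = - \frac{3914}{5} \approx -782.8$)
$K{\left(u \right)} = 189 + 3 u$ ($K{\left(u \right)} = 3 \left(u + 63\right) = 3 \left(63 + u\right) = 189 + 3 u$)
$\left(-219361 + K{\left(-328 \right)}\right) + v = \left(-219361 + \left(189 + 3 \left(-328\right)\right)\right) - \frac{3914}{5} = \left(-219361 + \left(189 - 984\right)\right) - \frac{3914}{5} = \left(-219361 - 795\right) - \frac{3914}{5} = -220156 - \frac{3914}{5} = - \frac{1104694}{5}$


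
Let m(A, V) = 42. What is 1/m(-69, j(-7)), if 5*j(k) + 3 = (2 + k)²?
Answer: 1/42 ≈ 0.023810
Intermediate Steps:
j(k) = -⅗ + (2 + k)²/5
1/m(-69, j(-7)) = 1/42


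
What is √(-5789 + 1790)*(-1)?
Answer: -I*√3999 ≈ -63.238*I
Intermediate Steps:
√(-5789 + 1790)*(-1) = √(-3999)*(-1) = (I*√3999)*(-1) = -I*√3999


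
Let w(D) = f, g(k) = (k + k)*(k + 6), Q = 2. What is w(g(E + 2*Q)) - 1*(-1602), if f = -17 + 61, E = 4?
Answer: 1646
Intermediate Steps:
f = 44
g(k) = 2*k*(6 + k) (g(k) = (2*k)*(6 + k) = 2*k*(6 + k))
w(D) = 44
w(g(E + 2*Q)) - 1*(-1602) = 44 - 1*(-1602) = 44 + 1602 = 1646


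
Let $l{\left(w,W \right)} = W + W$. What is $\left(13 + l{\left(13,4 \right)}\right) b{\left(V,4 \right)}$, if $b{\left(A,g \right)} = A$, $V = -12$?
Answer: $-252$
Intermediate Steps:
$l{\left(w,W \right)} = 2 W$
$\left(13 + l{\left(13,4 \right)}\right) b{\left(V,4 \right)} = \left(13 + 2 \cdot 4\right) \left(-12\right) = \left(13 + 8\right) \left(-12\right) = 21 \left(-12\right) = -252$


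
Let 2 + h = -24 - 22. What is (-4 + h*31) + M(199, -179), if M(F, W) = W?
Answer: -1671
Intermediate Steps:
h = -48 (h = -2 + (-24 - 22) = -2 - 46 = -48)
(-4 + h*31) + M(199, -179) = (-4 - 48*31) - 179 = (-4 - 1488) - 179 = -1492 - 179 = -1671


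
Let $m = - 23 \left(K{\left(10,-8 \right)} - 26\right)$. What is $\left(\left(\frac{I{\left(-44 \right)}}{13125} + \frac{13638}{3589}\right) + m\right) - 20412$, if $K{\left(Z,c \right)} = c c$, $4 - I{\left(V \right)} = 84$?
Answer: $- \frac{200502324424}{9421125} \approx -21282.0$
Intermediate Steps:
$I{\left(V \right)} = -80$ ($I{\left(V \right)} = 4 - 84 = -80$)
$K{\left(Z,c \right)} = c^{2}$
$m = -874$ ($m = - 23 \left(\left(-8\right)^{2} - 26\right) = - 23 \left(64 - 26\right) = \left(-23\right) 38 = -874$)
$\left(\left(\frac{I{\left(-44 \right)}}{13125} + \frac{13638}{3589}\right) + m\right) - 20412 = \left(\left(- \frac{80}{13125} + \frac{13638}{3589}\right) - 874\right) - 20412 = \left(\left(\left(-80\right) \frac{1}{13125} + 13638 \cdot \frac{1}{3589}\right) - 874\right) - 20412 = \left(\left(- \frac{16}{2625} + \frac{13638}{3589}\right) - 874\right) - 20412 = \left(\frac{35742326}{9421125} - 874\right) - 20412 = - \frac{8198320924}{9421125} - 20412 = - \frac{200502324424}{9421125}$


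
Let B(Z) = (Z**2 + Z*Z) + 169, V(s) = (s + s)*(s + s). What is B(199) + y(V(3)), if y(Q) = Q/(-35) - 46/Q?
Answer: 50002277/630 ≈ 79369.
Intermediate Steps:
V(s) = 4*s**2 (V(s) = (2*s)*(2*s) = 4*s**2)
B(Z) = 169 + 2*Z**2 (B(Z) = (Z**2 + Z**2) + 169 = 2*Z**2 + 169 = 169 + 2*Z**2)
y(Q) = -46/Q - Q/35 (y(Q) = Q*(-1/35) - 46/Q = -Q/35 - 46/Q = -46/Q - Q/35)
B(199) + y(V(3)) = (169 + 2*199**2) + (-46/(4*3**2) - 4*3**2/35) = (169 + 2*39601) + (-46/(4*9) - 4*9/35) = (169 + 79202) + (-46/36 - 1/35*36) = 79371 + (-46*1/36 - 36/35) = 79371 + (-23/18 - 36/35) = 79371 - 1453/630 = 50002277/630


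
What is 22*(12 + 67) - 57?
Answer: 1681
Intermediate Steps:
22*(12 + 67) - 57 = 22*79 - 57 = 1738 - 57 = 1681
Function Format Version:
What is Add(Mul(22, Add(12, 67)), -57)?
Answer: 1681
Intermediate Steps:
Add(Mul(22, Add(12, 67)), -57) = Add(Mul(22, 79), -57) = Add(1738, -57) = 1681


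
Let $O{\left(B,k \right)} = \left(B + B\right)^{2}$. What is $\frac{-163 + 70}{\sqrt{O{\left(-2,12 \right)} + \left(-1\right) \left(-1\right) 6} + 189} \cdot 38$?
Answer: $- \frac{667926}{35699} + \frac{3534 \sqrt{22}}{35699} \approx -18.246$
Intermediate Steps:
$O{\left(B,k \right)} = 4 B^{2}$ ($O{\left(B,k \right)} = \left(2 B\right)^{2} = 4 B^{2}$)
$\frac{-163 + 70}{\sqrt{O{\left(-2,12 \right)} + \left(-1\right) \left(-1\right) 6} + 189} \cdot 38 = \frac{-163 + 70}{\sqrt{4 \left(-2\right)^{2} + \left(-1\right) \left(-1\right) 6} + 189} \cdot 38 = - \frac{93}{\sqrt{4 \cdot 4 + 1 \cdot 6} + 189} \cdot 38 = - \frac{93}{\sqrt{16 + 6} + 189} \cdot 38 = - \frac{93}{\sqrt{22} + 189} \cdot 38 = - \frac{93}{189 + \sqrt{22}} \cdot 38 = - \frac{3534}{189 + \sqrt{22}}$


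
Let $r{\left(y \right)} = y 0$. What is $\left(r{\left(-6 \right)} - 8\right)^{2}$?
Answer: $64$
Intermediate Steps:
$r{\left(y \right)} = 0$
$\left(r{\left(-6 \right)} - 8\right)^{2} = \left(0 - 8\right)^{2} = \left(-8\right)^{2} = 64$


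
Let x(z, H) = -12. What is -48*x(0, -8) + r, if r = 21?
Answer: 597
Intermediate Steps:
-48*x(0, -8) + r = -48*(-12) + 21 = 576 + 21 = 597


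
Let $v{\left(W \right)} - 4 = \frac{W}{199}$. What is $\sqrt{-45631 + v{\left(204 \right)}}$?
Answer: $\frac{3 i \sqrt{200759359}}{199} \approx 213.6 i$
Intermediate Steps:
$v{\left(W \right)} = 4 + \frac{W}{199}$
$\sqrt{-45631 + v{\left(204 \right)}} = \sqrt{-45631 + \left(4 + \frac{1}{199} \cdot 204\right)} = \sqrt{-45631 + \left(4 + \frac{204}{199}\right)} = \sqrt{-45631 + \frac{1000}{199}} = \sqrt{- \frac{9079569}{199}} = \frac{3 i \sqrt{200759359}}{199}$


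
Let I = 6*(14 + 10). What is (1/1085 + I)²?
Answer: 24411250081/1177225 ≈ 20736.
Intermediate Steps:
I = 144 (I = 6*24 = 144)
(1/1085 + I)² = (1/1085 + 144)² = (156241/1085)² = 24411250081/1177225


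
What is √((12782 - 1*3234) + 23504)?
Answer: 2*√8263 ≈ 181.80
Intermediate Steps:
√((12782 - 1*3234) + 23504) = √((12782 - 3234) + 23504) = √(9548 + 23504) = √33052 = 2*√8263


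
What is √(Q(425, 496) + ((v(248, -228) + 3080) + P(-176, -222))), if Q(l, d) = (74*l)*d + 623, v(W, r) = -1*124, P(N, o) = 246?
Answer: 5*√624121 ≈ 3950.1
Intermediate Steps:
v(W, r) = -124
Q(l, d) = 623 + 74*d*l (Q(l, d) = 74*d*l + 623 = 623 + 74*d*l)
√(Q(425, 496) + ((v(248, -228) + 3080) + P(-176, -222))) = √((623 + 74*496*425) + ((-124 + 3080) + 246)) = √((623 + 15599200) + (2956 + 246)) = √(15599823 + 3202) = √15603025 = 5*√624121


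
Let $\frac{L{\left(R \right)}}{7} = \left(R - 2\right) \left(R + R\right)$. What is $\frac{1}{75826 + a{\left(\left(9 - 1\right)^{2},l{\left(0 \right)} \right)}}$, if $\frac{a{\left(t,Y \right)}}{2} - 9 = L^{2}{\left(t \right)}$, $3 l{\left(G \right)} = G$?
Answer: $\frac{1}{6172125252} \approx 1.6202 \cdot 10^{-10}$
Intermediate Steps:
$L{\left(R \right)} = 14 R \left(-2 + R\right)$ ($L{\left(R \right)} = 7 \left(R - 2\right) \left(R + R\right) = 7 \left(-2 + R\right) 2 R = 7 \cdot 2 R \left(-2 + R\right) = 14 R \left(-2 + R\right)$)
$l{\left(G \right)} = \frac{G}{3}$
$a{\left(t,Y \right)} = 18 + 392 t^{2} \left(-2 + t\right)^{2}$ ($a{\left(t,Y \right)} = 18 + 2 \left(14 t \left(-2 + t\right)\right)^{2} = 18 + 2 \cdot 196 t^{2} \left(-2 + t\right)^{2} = 18 + 392 t^{2} \left(-2 + t\right)^{2}$)
$\frac{1}{75826 + a{\left(\left(9 - 1\right)^{2},l{\left(0 \right)} \right)}} = \frac{1}{75826 + \left(18 + 392 \left(\left(9 - 1\right)^{2}\right)^{2} \left(-2 + \left(9 - 1\right)^{2}\right)^{2}\right)} = \frac{1}{75826 + \left(18 + 392 \left(8^{2}\right)^{2} \left(-2 + 8^{2}\right)^{2}\right)} = \frac{1}{75826 + \left(18 + 392 \cdot 64^{2} \left(-2 + 64\right)^{2}\right)} = \frac{1}{75826 + \left(18 + 392 \cdot 4096 \cdot 62^{2}\right)} = \frac{1}{75826 + \left(18 + 392 \cdot 4096 \cdot 3844\right)} = \frac{1}{75826 + \left(18 + 6172049408\right)} = \frac{1}{75826 + 6172049426} = \frac{1}{6172125252}$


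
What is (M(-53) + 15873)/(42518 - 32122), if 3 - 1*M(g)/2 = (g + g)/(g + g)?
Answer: 15877/10396 ≈ 1.5272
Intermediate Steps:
M(g) = 4 (M(g) = 6 - 2*(g + g)/(g + g) = 6 - 2*2*g/(2*g) = 6 - 2*2*g*1/(2*g) = 6 - 2*1 = 6 - 2 = 4)
(M(-53) + 15873)/(42518 - 32122) = (4 + 15873)/(42518 - 32122) = 15877/10396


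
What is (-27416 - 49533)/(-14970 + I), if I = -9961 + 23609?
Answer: 76949/1322 ≈ 58.206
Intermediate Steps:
I = 13648
(-27416 - 49533)/(-14970 + I) = (-27416 - 49533)/(-14970 + 13648) = -76949/(-1322) = -76949*(-1/1322) = 76949/1322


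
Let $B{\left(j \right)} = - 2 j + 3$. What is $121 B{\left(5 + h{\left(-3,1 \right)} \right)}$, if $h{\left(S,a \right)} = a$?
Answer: $-1089$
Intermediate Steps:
$B{\left(j \right)} = 3 - 2 j$
$121 B{\left(5 + h{\left(-3,1 \right)} \right)} = 121 \left(3 - 2 \left(5 + 1\right)\right) = 121 \left(3 - 12\right) = 121 \left(-9\right) = -1089$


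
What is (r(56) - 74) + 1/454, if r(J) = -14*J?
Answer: -389531/454 ≈ -858.00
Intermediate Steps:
(r(56) - 74) + 1/454 = (-14*56 - 74) + 1/454 = (-784 - 74) + 1/454 = -858 + 1/454 = -389531/454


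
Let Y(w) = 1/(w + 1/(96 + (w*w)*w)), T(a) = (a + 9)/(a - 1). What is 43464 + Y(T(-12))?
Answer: 28748875599/661378 ≈ 43468.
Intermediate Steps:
T(a) = (9 + a)/(-1 + a)
Y(w) = 1/(w + 1/(96 + w**3)) (Y(w) = 1/(w + 1/(96 + w**2*w)) = 1/(w + 1/(96 + w**3)))
43464 + Y(T(-12)) = 43464 + (96 + ((9 - 12)/(-1 - 12))**3)/(1 + ((9 - 12)/(-1 - 12))**4 + 96*((9 - 12)/(-1 - 12))) = 43464 + (96 + (-3/(-13))**3)/(1 + (-3/(-13))**4 + 96*(-3/(-13))) = 43464 + (96 + (-1/13*(-3))**3)/(1 + (-1/13*(-3))**4 + 96*(-1/13*(-3))) = 43464 + (96 + (3/13)**3)/(1 + (3/13)**4 + 96*(3/13)) = 43464 + (96 + 27/2197)/(1 + 81/28561 + 288/13) = 43464 + (210939/2197)/(661378/28561) = 43464 + (28561/661378)*(210939/2197) = 43464 + 2742207/661378 = 28748875599/661378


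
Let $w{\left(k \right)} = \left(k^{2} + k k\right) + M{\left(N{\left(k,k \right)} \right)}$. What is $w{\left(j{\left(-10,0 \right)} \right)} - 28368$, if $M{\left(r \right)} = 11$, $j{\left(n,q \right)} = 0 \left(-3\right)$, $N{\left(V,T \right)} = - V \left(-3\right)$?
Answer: $-28357$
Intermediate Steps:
$N{\left(V,T \right)} = 3 V$
$j{\left(n,q \right)} = 0$
$w{\left(k \right)} = 11 + 2 k^{2}$ ($w{\left(k \right)} = \left(k^{2} + k k\right) + 11 = \left(k^{2} + k^{2}\right) + 11 = 2 k^{2} + 11 = 11 + 2 k^{2}$)
$w{\left(j{\left(-10,0 \right)} \right)} - 28368 = \left(11 + 2 \cdot 0^{2}\right) - 28368 = \left(11 + 2 \cdot 0\right) - 28368 = \left(11 + 0\right) - 28368 = 11 - 28368 = -28357$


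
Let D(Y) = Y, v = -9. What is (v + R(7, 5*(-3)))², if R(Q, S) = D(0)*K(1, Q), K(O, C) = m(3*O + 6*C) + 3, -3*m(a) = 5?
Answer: 81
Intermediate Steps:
m(a) = -5/3 (m(a) = -⅓*5 = -5/3)
K(O, C) = 4/3 (K(O, C) = -5/3 + 3 = 4/3)
R(Q, S) = 0 (R(Q, S) = 0*(4/3) = 0)
(v + R(7, 5*(-3)))² = (-9 + 0)² = (-9)² = 81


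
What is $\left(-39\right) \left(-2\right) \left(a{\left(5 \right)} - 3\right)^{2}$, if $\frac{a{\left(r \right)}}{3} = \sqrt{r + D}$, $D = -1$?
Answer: $702$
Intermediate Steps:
$a{\left(r \right)} = 3 \sqrt{-1 + r}$ ($a{\left(r \right)} = 3 \sqrt{r - 1} = 3 \sqrt{-1 + r}$)
$\left(-39\right) \left(-2\right) \left(a{\left(5 \right)} - 3\right)^{2} = \left(-39\right) \left(-2\right) \left(3 \sqrt{-1 + 5} - 3\right)^{2} = 78 \left(3 \sqrt{4} - 3\right)^{2} = 78 \left(3 \cdot 2 - 3\right)^{2} = 78 \left(6 - 3\right)^{2} = 78 \cdot 3^{2} = 78 \cdot 9 = 702$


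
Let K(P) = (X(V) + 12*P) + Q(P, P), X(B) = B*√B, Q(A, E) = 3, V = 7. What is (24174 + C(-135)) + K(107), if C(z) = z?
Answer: 25326 + 7*√7 ≈ 25345.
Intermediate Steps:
X(B) = B^(3/2)
K(P) = 3 + 7*√7 + 12*P (K(P) = (7^(3/2) + 12*P) + 3 = (7*√7 + 12*P) + 3 = 3 + 7*√7 + 12*P)
(24174 + C(-135)) + K(107) = (24174 - 135) + (3 + 7*√7 + 12*107) = 24039 + (3 + 7*√7 + 1284) = 24039 + (1287 + 7*√7) = 25326 + 7*√7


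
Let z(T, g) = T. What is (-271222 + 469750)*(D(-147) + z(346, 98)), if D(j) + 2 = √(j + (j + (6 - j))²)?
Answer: 68293632 + 198528*I*√111 ≈ 6.8294e+7 + 2.0916e+6*I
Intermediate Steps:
D(j) = -2 + √(36 + j) (D(j) = -2 + √(j + (j + (6 - j))²) = -2 + √(j + 6²) = -2 + √(j + 36) = -2 + √(36 + j))
(-271222 + 469750)*(D(-147) + z(346, 98)) = (-271222 + 469750)*((-2 + √(36 - 147)) + 346) = 198528*((-2 + √(-111)) + 346) = 198528*((-2 + I*√111) + 346) = 198528*(344 + I*√111) = 68293632 + 198528*I*√111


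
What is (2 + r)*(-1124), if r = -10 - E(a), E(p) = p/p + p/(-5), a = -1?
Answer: 51704/5 ≈ 10341.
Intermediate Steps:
E(p) = 1 - p/5 (E(p) = 1 + p*(-⅕) = 1 - p/5)
r = -56/5 (r = -10 - (1 - ⅕*(-1)) = -10 - (1 + ⅕) = -10 - 1*6/5 = -10 - 6/5 = -56/5 ≈ -11.200)
(2 + r)*(-1124) = (2 - 56/5)*(-1124) = -46/5*(-1124) = 51704/5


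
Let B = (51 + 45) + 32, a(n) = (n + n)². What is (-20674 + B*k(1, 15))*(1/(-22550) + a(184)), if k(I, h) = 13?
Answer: -5805295089299/2255 ≈ -2.5744e+9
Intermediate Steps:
a(n) = 4*n² (a(n) = (2*n)² = 4*n²)
B = 128 (B = 96 + 32 = 128)
(-20674 + B*k(1, 15))*(1/(-22550) + a(184)) = (-20674 + 128*13)*(1/(-22550) + 4*184²) = (-20674 + 1664)*(-1/22550 + 4*33856) = -19010*(-1/22550 + 135424) = -19010*3053811199/22550 = -5805295089299/2255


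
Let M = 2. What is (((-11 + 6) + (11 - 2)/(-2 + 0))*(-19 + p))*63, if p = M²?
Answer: 17955/2 ≈ 8977.5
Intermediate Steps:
p = 4 (p = 2² = 4)
(((-11 + 6) + (11 - 2)/(-2 + 0))*(-19 + p))*63 = (((-11 + 6) + (11 - 2)/(-2 + 0))*(-19 + 4))*63 = ((-5 + 9/(-2))*(-15))*63 = ((-5 + 9*(-½))*(-15))*63 = ((-5 - 9/2)*(-15))*63 = -19/2*(-15)*63 = (285/2)*63 = 17955/2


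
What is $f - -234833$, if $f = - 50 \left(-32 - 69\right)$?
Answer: $239883$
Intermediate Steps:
$f = 5050$ ($f = - 50 \left(-32 - 69\right) = \left(-50\right) \left(-101\right) = 5050$)
$f - -234833 = 5050 - -234833 = 5050 + 234833 = 239883$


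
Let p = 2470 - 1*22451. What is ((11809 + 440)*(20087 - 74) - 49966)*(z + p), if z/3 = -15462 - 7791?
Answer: -21994311179540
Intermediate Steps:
z = -69759 (z = 3*(-15462 - 7791) = 3*(-23253) = -69759)
p = -19981 (p = 2470 - 22451 = -19981)
((11809 + 440)*(20087 - 74) - 49966)*(z + p) = ((11809 + 440)*(20087 - 74) - 49966)*(-69759 - 19981) = (12249*20013 - 49966)*(-89740) = (245139237 - 49966)*(-89740) = 245089271*(-89740) = -21994311179540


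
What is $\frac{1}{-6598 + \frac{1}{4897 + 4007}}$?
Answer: $- \frac{8904}{58748591} \approx -0.00015156$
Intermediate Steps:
$\frac{1}{-6598 + \frac{1}{4897 + 4007}} = \frac{1}{-6598 + \frac{1}{8904}} = \frac{1}{- \frac{58748591}{8904}} = - \frac{8904}{58748591}$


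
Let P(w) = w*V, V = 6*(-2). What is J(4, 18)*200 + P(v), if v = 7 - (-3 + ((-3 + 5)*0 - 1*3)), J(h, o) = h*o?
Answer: 14244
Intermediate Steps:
V = -12
v = 13 (v = 7 - (-3 + (2*0 - 3)) = 7 - (-3 + (0 - 3)) = 7 - (-3 - 3) = 7 - 1*(-6) = 7 + 6 = 13)
P(w) = -12*w (P(w) = w*(-12) = -12*w)
J(4, 18)*200 + P(v) = (4*18)*200 - 12*13 = 72*200 - 156 = 14400 - 156 = 14244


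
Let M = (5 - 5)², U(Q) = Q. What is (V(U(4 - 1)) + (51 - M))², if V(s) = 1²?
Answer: 2704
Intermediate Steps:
V(s) = 1
M = 0 (M = 0² = 0)
(V(U(4 - 1)) + (51 - M))² = (1 + (51 - 1*0))² = (1 + (51 + 0))² = (1 + 51)² = 52² = 2704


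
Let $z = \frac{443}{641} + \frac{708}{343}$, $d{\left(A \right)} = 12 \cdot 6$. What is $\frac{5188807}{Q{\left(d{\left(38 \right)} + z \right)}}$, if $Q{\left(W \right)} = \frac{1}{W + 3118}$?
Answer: $\frac{3642380348214829}{219863} \approx 1.6567 \cdot 10^{10}$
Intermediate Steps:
$d{\left(A \right)} = 72$
$z = \frac{605777}{219863}$ ($z = 443 \cdot \frac{1}{641} + 708 \cdot \frac{1}{343} = \frac{443}{641} + \frac{708}{343} = \frac{605777}{219863} \approx 2.7552$)
$Q{\left(W \right)} = \frac{1}{3118 + W}$
$\frac{5188807}{Q{\left(d{\left(38 \right)} + z \right)}} = \frac{5188807}{\frac{1}{3118 + \left(72 + \frac{605777}{219863}\right)}} = \frac{5188807}{\frac{1}{3118 + \frac{16435913}{219863}}} = \frac{5188807}{\frac{1}{\frac{701968747}{219863}}} = \frac{5188807}{\frac{219863}{701968747}} = 5188807 \cdot \frac{701968747}{219863} = \frac{3642380348214829}{219863}$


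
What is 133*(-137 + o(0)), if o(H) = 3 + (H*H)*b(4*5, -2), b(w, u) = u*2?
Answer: -17822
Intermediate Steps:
b(w, u) = 2*u
o(H) = 3 - 4*H**2 (o(H) = 3 + (H*H)*(2*(-2)) = 3 + H**2*(-4) = 3 - 4*H**2)
133*(-137 + o(0)) = 133*(-137 + (3 - 4*0**2)) = 133*(-137 + (3 - 4*0)) = 133*(-137 + (3 + 0)) = 133*(-137 + 3) = 133*(-134) = -17822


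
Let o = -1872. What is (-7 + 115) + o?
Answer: -1764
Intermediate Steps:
(-7 + 115) + o = (-7 + 115) - 1872 = 108 - 1872 = -1764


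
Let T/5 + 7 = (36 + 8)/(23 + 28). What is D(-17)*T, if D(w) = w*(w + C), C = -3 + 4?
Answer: -25040/3 ≈ -8346.7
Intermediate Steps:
C = 1
D(w) = w*(1 + w) (D(w) = w*(w + 1) = w*(1 + w))
T = -1565/51 (T = -35 + 5*((36 + 8)/(23 + 28)) = -35 + 5*(44/51) = -35 + 220/51 = -1565/51 ≈ -30.686)
D(-17)*T = -17*(1 - 17)*(-1565/51) = -17*(-16)*(-1565/51) = 272*(-1565/51) = -25040/3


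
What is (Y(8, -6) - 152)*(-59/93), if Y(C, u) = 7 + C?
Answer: 8083/93 ≈ 86.914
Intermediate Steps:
(Y(8, -6) - 152)*(-59/93) = ((7 + 8) - 152)*(-59/93) = (15 - 152)*(-59*1/93) = -137*(-59/93) = 8083/93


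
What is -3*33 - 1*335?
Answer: -434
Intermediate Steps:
-3*33 - 1*335 = -99 - 335 = -434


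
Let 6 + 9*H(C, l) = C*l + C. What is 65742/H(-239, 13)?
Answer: -295839/1676 ≈ -176.51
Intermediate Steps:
H(C, l) = -2/3 + C/9 + C*l/9 (H(C, l) = -2/3 + (C*l + C)/9 = -2/3 + (C + C*l)/9 = -2/3 + (C/9 + C*l/9) = -2/3 + C/9 + C*l/9)
65742/H(-239, 13) = 65742/(-2/3 + (1/9)*(-239) + (1/9)*(-239)*13) = 65742/(-2/3 - 239/9 - 3107/9) = 65742/(-3352/9) = 65742*(-9/3352) = -295839/1676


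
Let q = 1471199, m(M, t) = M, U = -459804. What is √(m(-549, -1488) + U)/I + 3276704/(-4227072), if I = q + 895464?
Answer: -102397/132096 + I*√460353/2366663 ≈ -0.77517 + 0.00028669*I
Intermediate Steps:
I = 2366663 (I = 1471199 + 895464 = 2366663)
√(m(-549, -1488) + U)/I + 3276704/(-4227072) = √(-549 - 459804)/2366663 + 3276704/(-4227072) = √(-460353)*(1/2366663) + 3276704*(-1/4227072) = (I*√460353)*(1/2366663) - 102397/132096 = I*√460353/2366663 - 102397/132096 = -102397/132096 + I*√460353/2366663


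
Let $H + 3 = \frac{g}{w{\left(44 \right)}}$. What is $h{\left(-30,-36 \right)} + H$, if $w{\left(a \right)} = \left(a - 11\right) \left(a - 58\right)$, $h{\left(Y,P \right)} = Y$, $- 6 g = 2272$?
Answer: $- \frac{22301}{693} \approx -32.18$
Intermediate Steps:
$g = - \frac{1136}{3}$ ($g = \left(- \frac{1}{6}\right) 2272 = - \frac{1136}{3} \approx -378.67$)
$w{\left(a \right)} = \left(-58 + a\right) \left(-11 + a\right)$ ($w{\left(a \right)} = \left(-11 + a\right) \left(-58 + a\right) = \left(-58 + a\right) \left(-11 + a\right)$)
$H = - \frac{1511}{693}$ ($H = -3 - \frac{1136}{3 \left(638 + 44^{2} - 3036\right)} = -3 - \frac{1136}{3 \left(638 + 1936 - 3036\right)} = -3 - \frac{1136}{3 \left(-462\right)} = -3 - - \frac{568}{693} = -3 + \frac{568}{693} = - \frac{1511}{693} \approx -2.1804$)
$h{\left(-30,-36 \right)} + H = -30 - \frac{1511}{693} = - \frac{22301}{693}$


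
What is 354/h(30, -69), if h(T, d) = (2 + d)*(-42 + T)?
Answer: 59/134 ≈ 0.44030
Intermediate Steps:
h(T, d) = (-42 + T)*(2 + d)
354/h(30, -69) = 354/(-84 - 42*(-69) + 2*30 + 30*(-69)) = 354/(-84 + 2898 + 60 - 2070) = 354/804 = 354*(1/804) = 59/134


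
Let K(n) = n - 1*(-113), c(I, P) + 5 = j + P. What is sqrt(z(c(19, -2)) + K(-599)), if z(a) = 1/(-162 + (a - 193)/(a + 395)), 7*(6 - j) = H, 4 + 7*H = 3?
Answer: I*sqrt(4783403082630179)/3137239 ≈ 22.046*I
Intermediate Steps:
H = -1/7 (H = -4/7 + (1/7)*3 = -4/7 + 3/7 = -1/7 ≈ -0.14286)
j = 295/49 (j = 6 - 1/7*(-1/7) = 6 + 1/49 = 295/49 ≈ 6.0204)
c(I, P) = 50/49 + P (c(I, P) = -5 + (295/49 + P) = 50/49 + P)
z(a) = 1/(-162 + (-193 + a)/(395 + a))
K(n) = 113 + n (K(n) = n + 113 = 113 + n)
sqrt(z(c(19, -2)) + K(-599)) = sqrt((-395 - (50/49 - 2))/(7*(9169 + 23*(50/49 - 2))) + (113 - 599)) = sqrt((-395 - 1*(-48/49))/(7*(9169 + 23*(-48/49))) - 486) = sqrt((-395 + 48/49)/(7*(9169 - 1104/49)) - 486) = sqrt((1/7)*(-19307/49)/(448177/49) - 486) = sqrt((1/7)*(49/448177)*(-19307/49) - 486) = sqrt(-19307/3137239 - 486) = sqrt(-1524717461/3137239) = I*sqrt(4783403082630179)/3137239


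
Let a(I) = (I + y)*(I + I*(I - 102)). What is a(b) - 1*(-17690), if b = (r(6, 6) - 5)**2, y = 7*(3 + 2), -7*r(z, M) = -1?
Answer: -10507285858/117649 ≈ -89311.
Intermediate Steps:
r(z, M) = 1/7 (r(z, M) = -1/7*(-1) = 1/7)
y = 35 (y = 7*5 = 35)
b = 1156/49 (b = (1/7 - 5)**2 = (-34/7)**2 = 1156/49 ≈ 23.592)
a(I) = (35 + I)*(I + I*(-102 + I)) (a(I) = (I + 35)*(I + I*(I - 102)) = (35 + I)*(I + I*(-102 + I)))
a(b) - 1*(-17690) = 1156*(-3535 + (1156/49)**2 - 66*1156/49)/49 - 1*(-17690) = 1156*(-3535 + 1336336/2401 - 76296/49)/49 + 17690 = (1156/49)*(-10889703/2401) + 17690 = -12588496668/117649 + 17690 = -10507285858/117649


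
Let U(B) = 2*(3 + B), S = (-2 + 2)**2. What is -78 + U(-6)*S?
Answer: -78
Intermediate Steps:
S = 0 (S = 0**2 = 0)
U(B) = 6 + 2*B
-78 + U(-6)*S = -78 + (6 + 2*(-6))*0 = -78 + (6 - 12)*0 = -78 - 6*0 = -78 + 0 = -78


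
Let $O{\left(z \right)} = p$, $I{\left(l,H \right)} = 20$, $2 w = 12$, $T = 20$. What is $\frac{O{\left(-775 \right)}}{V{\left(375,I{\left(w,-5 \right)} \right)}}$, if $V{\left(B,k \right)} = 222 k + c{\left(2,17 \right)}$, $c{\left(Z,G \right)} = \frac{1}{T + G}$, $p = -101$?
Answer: $- \frac{3737}{164281} \approx -0.022748$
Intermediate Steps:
$w = 6$ ($w = \frac{1}{2} \cdot 12 = 6$)
$O{\left(z \right)} = -101$
$c{\left(Z,G \right)} = \frac{1}{20 + G}$
$V{\left(B,k \right)} = \frac{1}{37} + 222 k$ ($V{\left(B,k \right)} = 222 k + \frac{1}{20 + 17} = 222 k + \frac{1}{37} = \frac{1}{37} + 222 k$)
$\frac{O{\left(-775 \right)}}{V{\left(375,I{\left(w,-5 \right)} \right)}} = - \frac{101}{\frac{1}{37} + 222 \cdot 20} = - \frac{101}{\frac{1}{37} + 4440} = - \frac{101}{\frac{164281}{37}} = \left(-101\right) \frac{37}{164281} = - \frac{3737}{164281}$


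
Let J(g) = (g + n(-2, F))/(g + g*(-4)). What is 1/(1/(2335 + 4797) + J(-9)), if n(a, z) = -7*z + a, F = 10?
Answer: -7132/21395 ≈ -0.33335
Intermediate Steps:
n(a, z) = a - 7*z
J(g) = -(-72 + g)/(3*g) (J(g) = (g + (-2 - 7*10))/(g + g*(-4)) = (g + (-2 - 70))/(g - 4*g) = (g - 72)/((-3*g)) = (-72 + g)*(-1/(3*g)) = -(-72 + g)/(3*g))
1/(1/(2335 + 4797) + J(-9)) = 1/(1/(2335 + 4797) + (⅓)*(72 - 1*(-9))/(-9)) = 1/(1/7132 + (⅓)*(-⅑)*(72 + 9)) = 1/(1/7132 + (⅓)*(-⅑)*81) = 1/(1/7132 - 3) = 1/(-21395/7132) = -7132/21395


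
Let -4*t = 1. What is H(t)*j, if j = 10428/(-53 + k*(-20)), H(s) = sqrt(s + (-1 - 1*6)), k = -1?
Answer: -158*I*sqrt(29) ≈ -850.86*I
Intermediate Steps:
t = -1/4 (t = -1/4*1 = -1/4 ≈ -0.25000)
H(s) = sqrt(-7 + s) (H(s) = sqrt(s + (-1 - 6)) = sqrt(s - 7) = sqrt(-7 + s))
j = -316 (j = 10428/(-53 - 1*(-20)) = 10428/(-53 + 20) = 10428/(-33) = 10428*(-1/33) = -316)
H(t)*j = sqrt(-7 - 1/4)*(-316) = sqrt(-29/4)*(-316) = (I*sqrt(29)/2)*(-316) = -158*I*sqrt(29)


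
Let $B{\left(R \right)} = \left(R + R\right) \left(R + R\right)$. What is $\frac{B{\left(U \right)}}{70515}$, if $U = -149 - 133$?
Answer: $\frac{35344}{7835} \approx 4.511$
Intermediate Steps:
$U = -282$ ($U = -149 - 133 = -282$)
$B{\left(R \right)} = 4 R^{2}$ ($B{\left(R \right)} = 2 R 2 R = 4 R^{2}$)
$\frac{B{\left(U \right)}}{70515} = \frac{4 \left(-282\right)^{2}}{70515} = 4 \cdot 79524 \cdot \frac{1}{70515} = 318096 \cdot \frac{1}{70515} = \frac{35344}{7835}$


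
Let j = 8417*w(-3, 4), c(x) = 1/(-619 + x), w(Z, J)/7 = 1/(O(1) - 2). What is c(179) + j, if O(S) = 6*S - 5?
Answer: -25924361/440 ≈ -58919.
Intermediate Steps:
O(S) = -5 + 6*S
w(Z, J) = -7 (w(Z, J) = 7/((-5 + 6*1) - 2) = 7/((-5 + 6) - 2) = 7/(1 - 2) = 7/(-1) = 7*(-1) = -7)
j = -58919 (j = 8417*(-7) = -58919)
c(179) + j = 1/(-619 + 179) - 58919 = 1/(-440) - 58919 = -1/440 - 58919 = -25924361/440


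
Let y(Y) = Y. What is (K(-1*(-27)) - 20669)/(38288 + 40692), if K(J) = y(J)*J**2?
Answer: -493/39490 ≈ -0.012484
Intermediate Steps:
K(J) = J**3 (K(J) = J*J**2 = J**3)
(K(-1*(-27)) - 20669)/(38288 + 40692) = ((-1*(-27))**3 - 20669)/(38288 + 40692) = (27**3 - 20669)/78980 = (19683 - 20669)*(1/78980) = -986*1/78980 = -493/39490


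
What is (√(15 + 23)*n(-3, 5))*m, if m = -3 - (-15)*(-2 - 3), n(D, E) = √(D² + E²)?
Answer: -156*√323 ≈ -2803.7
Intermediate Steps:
m = -78 (m = -3 - (-15)*(-5) = -3 - 3*25 = -3 - 75 = -78)
(√(15 + 23)*n(-3, 5))*m = (√(15 + 23)*√((-3)² + 5²))*(-78) = (√38*√(9 + 25))*(-78) = (√38*√34)*(-78) = (2*√323)*(-78) = -156*√323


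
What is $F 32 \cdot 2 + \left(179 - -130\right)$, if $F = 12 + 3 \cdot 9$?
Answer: $2805$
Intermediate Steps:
$F = 39$ ($F = 12 + 27 = 39$)
$F 32 \cdot 2 + \left(179 - -130\right) = 39 \cdot 32 \cdot 2 + \left(179 - -130\right) = 39 \cdot 64 + \left(179 + 130\right) = 2496 + 309 = 2805$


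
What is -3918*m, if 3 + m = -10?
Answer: 50934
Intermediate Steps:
m = -13 (m = -3 - 10 = -13)
-3918*m = -3918*(-13) = -1306*(-39) = 50934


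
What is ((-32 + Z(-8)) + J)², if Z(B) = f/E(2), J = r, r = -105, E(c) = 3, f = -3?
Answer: 19044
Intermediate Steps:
J = -105
Z(B) = -1 (Z(B) = -3/3 = -3*⅓ = -1)
((-32 + Z(-8)) + J)² = ((-32 - 1) - 105)² = (-33 - 105)² = (-138)² = 19044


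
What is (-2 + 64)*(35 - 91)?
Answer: -3472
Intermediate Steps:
(-2 + 64)*(35 - 91) = 62*(-56) = -3472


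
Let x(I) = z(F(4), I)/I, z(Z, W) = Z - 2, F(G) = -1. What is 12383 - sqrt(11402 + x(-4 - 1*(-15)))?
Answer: 12383 - sqrt(1379609)/11 ≈ 12276.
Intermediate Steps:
z(Z, W) = -2 + Z
x(I) = -3/I (x(I) = (-2 - 1)/I = -3/I)
12383 - sqrt(11402 + x(-4 - 1*(-15))) = 12383 - sqrt(11402 - 3/(-4 - 1*(-15))) = 12383 - sqrt(11402 - 3/(-4 + 15)) = 12383 - sqrt(11402 - 3/11) = 12383 - sqrt(125419/11) = 12383 - sqrt(1379609)/11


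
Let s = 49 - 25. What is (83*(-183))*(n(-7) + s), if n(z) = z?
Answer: -258213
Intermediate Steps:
s = 24
(83*(-183))*(n(-7) + s) = (83*(-183))*(-7 + 24) = -15189*17 = -258213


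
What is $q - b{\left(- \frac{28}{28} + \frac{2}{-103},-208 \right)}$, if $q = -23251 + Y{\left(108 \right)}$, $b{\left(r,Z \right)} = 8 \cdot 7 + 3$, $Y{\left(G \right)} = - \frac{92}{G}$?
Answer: $- \frac{629393}{27} \approx -23311.0$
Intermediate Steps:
$b{\left(r,Z \right)} = 59$ ($b{\left(r,Z \right)} = 56 + 3 = 59$)
$q = - \frac{627800}{27}$ ($q = -23251 - \frac{92}{108} = -23251 - \frac{23}{27} = - \frac{627800}{27} \approx -23252.0$)
$q - b{\left(- \frac{28}{28} + \frac{2}{-103},-208 \right)} = - \frac{627800}{27} - 59 = - \frac{629393}{27}$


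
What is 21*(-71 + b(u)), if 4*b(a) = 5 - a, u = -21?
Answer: -2709/2 ≈ -1354.5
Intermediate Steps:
b(a) = 5/4 - a/4 (b(a) = (5 - a)/4 = 5/4 - a/4)
21*(-71 + b(u)) = 21*(-71 + (5/4 - 1/4*(-21))) = 21*(-71 + (5/4 + 21/4)) = 21*(-71 + 13/2) = 21*(-129/2) = -2709/2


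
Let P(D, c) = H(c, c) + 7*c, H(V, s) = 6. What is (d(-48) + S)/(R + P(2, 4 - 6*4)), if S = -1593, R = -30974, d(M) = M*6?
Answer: 171/2828 ≈ 0.060467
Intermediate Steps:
d(M) = 6*M
P(D, c) = 6 + 7*c
(d(-48) + S)/(R + P(2, 4 - 6*4)) = (6*(-48) - 1593)/(-30974 + (6 + 7*(4 - 6*4))) = (-288 - 1593)/(-30974 + (6 + 7*(4 - 24))) = -1881/(-30974 + (6 + 7*(-20))) = -1881/(-30974 + (6 - 140)) = -1881/(-30974 - 134) = -1881/(-31108) = -1881*(-1/31108) = 171/2828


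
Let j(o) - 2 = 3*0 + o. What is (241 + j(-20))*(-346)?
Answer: -77158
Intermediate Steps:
j(o) = 2 + o (j(o) = 2 + (3*0 + o) = 2 + (0 + o) = 2 + o)
(241 + j(-20))*(-346) = (241 + (2 - 20))*(-346) = (241 - 18)*(-346) = 223*(-346) = -77158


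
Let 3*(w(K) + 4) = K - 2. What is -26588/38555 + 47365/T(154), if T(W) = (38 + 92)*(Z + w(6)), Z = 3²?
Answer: 1082560073/19046170 ≈ 56.839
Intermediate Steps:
w(K) = -14/3 + K/3 (w(K) = -4 + (K - 2)/3 = -4 + (-2 + K)/3 = -4 + (-⅔ + K/3) = -14/3 + K/3)
Z = 9
T(W) = 2470/3 (T(W) = (38 + 92)*(9 + (-14/3 + (⅓)*6)) = 130*(9 + (-14/3 + 2)) = 130*(9 - 8/3) = 130*(19/3) = 2470/3)
-26588/38555 + 47365/T(154) = -26588/38555 + 47365/(2470/3) = -26588*1/38555 + 47365*(3/2470) = -26588/38555 + 28419/494 = 1082560073/19046170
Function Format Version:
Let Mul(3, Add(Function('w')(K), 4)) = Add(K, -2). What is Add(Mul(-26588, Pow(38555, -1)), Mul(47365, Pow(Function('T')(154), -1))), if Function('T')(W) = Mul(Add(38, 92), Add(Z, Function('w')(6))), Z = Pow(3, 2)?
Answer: Rational(1082560073, 19046170) ≈ 56.839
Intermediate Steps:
Function('w')(K) = Add(Rational(-14, 3), Mul(Rational(1, 3), K)) (Function('w')(K) = Add(-4, Mul(Rational(1, 3), Add(K, -2))) = Add(-4, Mul(Rational(1, 3), Add(-2, K))) = Add(-4, Add(Rational(-2, 3), Mul(Rational(1, 3), K))) = Add(Rational(-14, 3), Mul(Rational(1, 3), K)))
Z = 9
Function('T')(W) = Rational(2470, 3) (Function('T')(W) = Mul(Add(38, 92), Add(9, Add(Rational(-14, 3), Mul(Rational(1, 3), 6)))) = Mul(130, Add(9, Add(Rational(-14, 3), 2))) = Mul(130, Add(9, Rational(-8, 3))) = Mul(130, Rational(19, 3)) = Rational(2470, 3))
Add(Mul(-26588, Pow(38555, -1)), Mul(47365, Pow(Function('T')(154), -1))) = Add(Mul(-26588, Pow(38555, -1)), Mul(47365, Pow(Rational(2470, 3), -1))) = Add(Mul(-26588, Rational(1, 38555)), Mul(47365, Rational(3, 2470))) = Add(Rational(-26588, 38555), Rational(28419, 494)) = Rational(1082560073, 19046170)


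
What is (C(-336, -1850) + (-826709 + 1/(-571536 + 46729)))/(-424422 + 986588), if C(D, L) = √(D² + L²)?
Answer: -19721030462/13410393271 + √883849/281083 ≈ -1.4672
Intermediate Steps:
(C(-336, -1850) + (-826709 + 1/(-571536 + 46729)))/(-424422 + 986588) = (√((-336)² + (-1850)²) + (-826709 + 1/(-571536 + 46729)))/(-424422 + 986588) = (√(112896 + 3422500) + (-826709 + 1/(-524807)))/562166 = (√3535396 + (-826709 - 1/524807))*(1/562166) = (2*√883849 - 433862670164/524807)*(1/562166) = (-433862670164/524807 + 2*√883849)*(1/562166) = -19721030462/13410393271 + √883849/281083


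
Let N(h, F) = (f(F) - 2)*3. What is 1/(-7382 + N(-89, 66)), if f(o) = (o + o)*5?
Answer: -1/5408 ≈ -0.00018491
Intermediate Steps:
f(o) = 10*o (f(o) = (2*o)*5 = 10*o)
N(h, F) = -6 + 30*F (N(h, F) = (10*F - 2)*3 = (-2 + 10*F)*3 = -6 + 30*F)
1/(-7382 + N(-89, 66)) = 1/(-7382 + (-6 + 30*66)) = 1/(-7382 + (-6 + 1980)) = 1/(-7382 + 1974) = 1/(-5408) = -1/5408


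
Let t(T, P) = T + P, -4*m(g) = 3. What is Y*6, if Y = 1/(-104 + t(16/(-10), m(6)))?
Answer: -40/709 ≈ -0.056417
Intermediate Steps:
m(g) = -¾ (m(g) = -¼*3 = -¾)
t(T, P) = P + T
Y = -20/2127 (Y = 1/(-104 + (-¾ + 16/(-10))) = 1/(-104 + (-¾ + 16*(-⅒))) = 1/(-104 + (-¾ - 8/5)) = 1/(-104 - 47/20) = 1/(-2127/20) = -20/2127 ≈ -0.0094029)
Y*6 = -20/2127*6 = -40/709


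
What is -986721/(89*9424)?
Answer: -986721/838736 ≈ -1.1764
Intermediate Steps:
-986721/(89*9424) = -986721/838736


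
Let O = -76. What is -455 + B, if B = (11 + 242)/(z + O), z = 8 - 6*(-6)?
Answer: -14813/32 ≈ -462.91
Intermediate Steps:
z = 44 (z = 8 + 36 = 44)
B = -253/32 (B = (11 + 242)/(44 - 76) = 253/(-32) = 253*(-1/32) = -253/32 ≈ -7.9063)
-455 + B = -455 - 253/32 = -14813/32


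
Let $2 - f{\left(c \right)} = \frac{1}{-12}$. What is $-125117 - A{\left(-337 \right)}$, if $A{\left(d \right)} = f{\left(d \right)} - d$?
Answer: $- \frac{1505473}{12} \approx -1.2546 \cdot 10^{5}$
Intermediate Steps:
$f{\left(c \right)} = \frac{25}{12}$ ($f{\left(c \right)} = 2 - \frac{1}{-12} = 2 - - \frac{1}{12} = 2 + \frac{1}{12} = \frac{25}{12}$)
$A{\left(d \right)} = \frac{25}{12} - d$
$-125117 - A{\left(-337 \right)} = -125117 - \left(\frac{25}{12} - -337\right) = -125117 - \left(\frac{25}{12} + 337\right) = -125117 - \frac{4069}{12} = - \frac{1505473}{12}$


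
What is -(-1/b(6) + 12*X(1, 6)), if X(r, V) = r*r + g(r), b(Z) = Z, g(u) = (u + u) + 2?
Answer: -359/6 ≈ -59.833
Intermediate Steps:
g(u) = 2 + 2*u (g(u) = 2*u + 2 = 2 + 2*u)
X(r, V) = 2 + r² + 2*r (X(r, V) = r*r + (2 + 2*r) = r² + (2 + 2*r) = 2 + r² + 2*r)
-(-1/b(6) + 12*X(1, 6)) = -(-1/6 + 12*(2 + 1² + 2*1)) = -(-1*⅙ + 12*(2 + 1 + 2)) = -(-⅙ + 12*5) = -(-⅙ + 60) = -1*359/6 = -359/6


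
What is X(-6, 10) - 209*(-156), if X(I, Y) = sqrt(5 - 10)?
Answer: 32604 + I*sqrt(5) ≈ 32604.0 + 2.2361*I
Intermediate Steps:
X(I, Y) = I*sqrt(5) (X(I, Y) = sqrt(-5) = I*sqrt(5))
X(-6, 10) - 209*(-156) = I*sqrt(5) - 209*(-156) = I*sqrt(5) + 32604 = 32604 + I*sqrt(5)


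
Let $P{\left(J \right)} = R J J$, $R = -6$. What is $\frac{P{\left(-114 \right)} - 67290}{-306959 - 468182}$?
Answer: $\frac{145266}{775141} \approx 0.18741$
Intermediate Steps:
$P{\left(J \right)} = - 6 J^{2}$ ($P{\left(J \right)} = - 6 J J = - 6 J^{2}$)
$\frac{P{\left(-114 \right)} - 67290}{-306959 - 468182} = \frac{- 6 \left(-114\right)^{2} - 67290}{-306959 - 468182} = \frac{\left(-6\right) 12996 - 67290}{-775141} = \left(-77976 - 67290\right) \left(- \frac{1}{775141}\right) = \left(-145266\right) \left(- \frac{1}{775141}\right) = \frac{145266}{775141}$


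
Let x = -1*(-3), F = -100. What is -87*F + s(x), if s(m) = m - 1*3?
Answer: 8700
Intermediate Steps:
x = 3
s(m) = -3 + m (s(m) = m - 3 = -3 + m)
-87*F + s(x) = -87*(-100) + (-3 + 3) = 8700 + 0 = 8700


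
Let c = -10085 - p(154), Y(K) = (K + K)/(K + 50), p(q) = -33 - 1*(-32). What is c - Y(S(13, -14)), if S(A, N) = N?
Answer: -90749/9 ≈ -10083.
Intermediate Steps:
p(q) = -1 (p(q) = -33 + 32 = -1)
Y(K) = 2*K/(50 + K) (Y(K) = (2*K)/(50 + K) = 2*K/(50 + K))
c = -10084 (c = -10085 - 1*(-1) = -10085 + 1 = -10084)
c - Y(S(13, -14)) = -10084 - 2*(-14)/(50 - 14) = -10084 - 2*(-14)/36 = -10084 - 1*(-7/9) = -10084 + 7/9 = -90749/9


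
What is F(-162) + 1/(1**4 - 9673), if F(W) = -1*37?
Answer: -357865/9672 ≈ -37.000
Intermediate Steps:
F(W) = -37
F(-162) + 1/(1**4 - 9673) = -37 + 1/(1**4 - 9673) = -37 + 1/(1 - 9673) = -37 + 1/(-9672) = -37 - 1/9672 = -357865/9672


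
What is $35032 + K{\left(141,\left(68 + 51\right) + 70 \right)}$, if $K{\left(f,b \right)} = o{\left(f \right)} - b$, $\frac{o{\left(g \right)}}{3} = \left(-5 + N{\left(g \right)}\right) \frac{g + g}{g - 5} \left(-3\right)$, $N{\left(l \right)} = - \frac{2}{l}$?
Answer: $\frac{2375687}{68} \approx 34937.0$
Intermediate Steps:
$o{\left(g \right)} = - \frac{18 g \left(-5 - \frac{2}{g}\right)}{-5 + g}$ ($o{\left(g \right)} = 3 \left(-5 - \frac{2}{g}\right) \frac{g + g}{g - 5} \left(-3\right) = 3 \left(-5 - \frac{2}{g}\right) \frac{2 g}{-5 + g} \left(-3\right) = 3 \left(-5 - \frac{2}{g}\right) \left(- \frac{6 g}{-5 + g}\right) = 3 \left(- \frac{6 g \left(-5 - \frac{2}{g}\right)}{-5 + g}\right) = - \frac{18 g \left(-5 - \frac{2}{g}\right)}{-5 + g}$)
$K{\left(f,b \right)} = - b + \frac{18 \left(2 + 5 f\right)}{-5 + f}$ ($K{\left(f,b \right)} = \frac{18 \left(2 + 5 f\right)}{-5 + f} - b = - b + \frac{18 \left(2 + 5 f\right)}{-5 + f}$)
$35032 + K{\left(141,\left(68 + 51\right) + 70 \right)} = 35032 + \frac{36 + 90 \cdot 141 - \left(\left(68 + 51\right) + 70\right) \left(-5 + 141\right)}{-5 + 141} = 35032 + \frac{36 + 12690 - \left(119 + 70\right) 136}{136} = 35032 + \frac{36 + 12690 - 189 \cdot 136}{136} = 35032 + \frac{36 + 12690 - 25704}{136} = 35032 + \frac{1}{136} \left(-12978\right) = 35032 - \frac{6489}{68} = \frac{2375687}{68}$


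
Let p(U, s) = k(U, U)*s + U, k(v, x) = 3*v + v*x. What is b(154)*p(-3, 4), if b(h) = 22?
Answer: -66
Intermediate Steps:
p(U, s) = U + U*s*(3 + U) (p(U, s) = (U*(3 + U))*s + U = U*s*(3 + U) + U = U + U*s*(3 + U))
b(154)*p(-3, 4) = 22*(-3*(1 + 4*(3 - 3))) = 22*(-3*(1 + 4*0)) = 22*(-3*(1 + 0)) = 22*(-3*1) = 22*(-3) = -66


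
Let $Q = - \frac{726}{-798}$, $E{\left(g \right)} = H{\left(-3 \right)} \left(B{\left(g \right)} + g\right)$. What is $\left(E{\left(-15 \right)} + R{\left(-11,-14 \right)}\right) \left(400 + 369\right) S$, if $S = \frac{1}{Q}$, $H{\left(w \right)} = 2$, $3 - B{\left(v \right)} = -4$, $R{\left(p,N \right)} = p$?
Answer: $- \frac{2761479}{121} \approx -22822.0$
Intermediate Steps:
$B{\left(v \right)} = 7$ ($B{\left(v \right)} = 3 - -4 = 3 + 4 = 7$)
$E{\left(g \right)} = 14 + 2 g$ ($E{\left(g \right)} = 2 \left(7 + g\right) = 14 + 2 g$)
$Q = \frac{121}{133}$ ($Q = \left(-726\right) \left(- \frac{1}{798}\right) = \frac{121}{133} \approx 0.90977$)
$S = \frac{133}{121}$ ($S = \frac{1}{\frac{121}{133}} = \frac{133}{121} \approx 1.0992$)
$\left(E{\left(-15 \right)} + R{\left(-11,-14 \right)}\right) \left(400 + 369\right) S = \left(\left(14 + 2 \left(-15\right)\right) - 11\right) \left(400 + 369\right) \frac{133}{121} = \left(\left(14 - 30\right) - 11\right) 769 \cdot \frac{133}{121} = \left(-16 - 11\right) 769 \cdot \frac{133}{121} = \left(-27\right) 769 \cdot \frac{133}{121} = \left(-20763\right) \frac{133}{121} = - \frac{2761479}{121}$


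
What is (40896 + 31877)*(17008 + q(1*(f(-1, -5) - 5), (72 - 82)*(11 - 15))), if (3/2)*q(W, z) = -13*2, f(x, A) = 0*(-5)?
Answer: 3709385356/3 ≈ 1.2365e+9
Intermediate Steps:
f(x, A) = 0
q(W, z) = -52/3 (q(W, z) = 2*(-13*2)/3 = (⅔)*(-26) = -52/3)
(40896 + 31877)*(17008 + q(1*(f(-1, -5) - 5), (72 - 82)*(11 - 15))) = (40896 + 31877)*(17008 - 52/3) = 72773*(50972/3) = 3709385356/3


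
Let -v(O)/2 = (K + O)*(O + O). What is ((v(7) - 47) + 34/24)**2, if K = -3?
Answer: 3575881/144 ≈ 24833.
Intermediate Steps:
v(O) = -4*O*(-3 + O) (v(O) = -2*(-3 + O)*(O + O) = -2*(-3 + O)*2*O = -4*O*(-3 + O))
((v(7) - 47) + 34/24)**2 = ((4*7*(3 - 1*7) - 47) + 34/24)**2 = ((4*7*(3 - 7) - 47) + 34*(1/24))**2 = ((4*7*(-4) - 47) + 17/12)**2 = ((-112 - 47) + 17/12)**2 = (-159 + 17/12)**2 = (-1891/12)**2 = 3575881/144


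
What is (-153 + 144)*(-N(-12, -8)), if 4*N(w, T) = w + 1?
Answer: -99/4 ≈ -24.750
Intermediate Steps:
N(w, T) = ¼ + w/4 (N(w, T) = (w + 1)/4 = (1 + w)/4 = ¼ + w/4)
(-153 + 144)*(-N(-12, -8)) = (-153 + 144)*(-(¼ + (¼)*(-12))) = -(-9)*(¼ - 3) = -(-9)*(-11)/4 = -9*11/4 = -99/4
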